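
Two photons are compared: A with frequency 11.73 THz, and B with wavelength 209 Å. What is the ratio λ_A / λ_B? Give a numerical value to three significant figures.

λ_A = 2.556e-5 m (from frequency = 11.73 THz, via λ = c/f).
λ_B = 2.090e-8 m (from wavelength = 209 Å, via λ given directly).
Ratio = 2.556e-5 / 2.090e-8 = 1220.

1220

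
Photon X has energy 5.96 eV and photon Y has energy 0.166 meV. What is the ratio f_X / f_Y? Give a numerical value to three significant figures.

3.59e4

f_X = 1.441e15 Hz (from energy = 5.96 eV, via f = E/h).
f_Y = 4.014e10 Hz (from energy = 0.166 meV, via f = E/h).
Ratio = 1.441e15 / 4.014e10 = 3.59e4.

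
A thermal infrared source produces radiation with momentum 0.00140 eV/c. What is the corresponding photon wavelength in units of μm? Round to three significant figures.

Take h = 6.62607015 × 10^-34 J·s, c = 2.99792458 × 10^8 m/s, 1 eV = 1.602176634 × 10^-19 J.
In SI units: p = 0.00140 eV/c = 7.4820 × 10^-31 kg·m/s.
The photon relation is λ = h/p, giving λ = 8.856 × 10^-4 m.
Converting to μm: λ = 885.6 μm ≈ 886 μm.

886 μm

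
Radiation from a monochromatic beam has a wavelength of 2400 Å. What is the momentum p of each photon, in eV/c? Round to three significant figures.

5.17 eV/c

Take h = 6.62607015 × 10^-34 J·s, c = 2.99792458 × 10^8 m/s, 1 eV = 1.602176634 × 10^-19 J.
In SI units: λ = 2400 Å = 2.4 × 10^-7 m.
For a photon p = h/λ, so p = 2.761 × 10^-27 kg·m/s.
Converting to eV/c: p = 5.166 eV/c ≈ 5.17 eV/c.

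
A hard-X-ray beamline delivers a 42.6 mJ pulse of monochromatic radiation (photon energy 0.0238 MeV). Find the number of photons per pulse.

1.12 × 10^13 photons

Per-photon energy: E = 3.813 × 10^-15 J (from energy = 0.0238 MeV).
N = E_total / E_photon = 0.0426 J / 3.813 × 10^-15 J = 1.12 × 10^13.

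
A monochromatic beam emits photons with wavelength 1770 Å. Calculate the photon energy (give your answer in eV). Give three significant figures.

7.00 eV

Take h = 6.62607015 × 10^-34 J·s, c = 2.99792458 × 10^8 m/s, 1 eV = 1.602176634 × 10^-19 J.
First convert: λ = 1770 Å = 1.77 × 10^-7 m.
For a photon E = hc/λ, so E = 1.122 × 10^-18 J.
Converting to eV: E = 7.005 eV ≈ 7.00 eV.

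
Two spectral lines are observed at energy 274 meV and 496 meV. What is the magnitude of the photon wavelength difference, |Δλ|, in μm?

2.03 μm

Using λ = hc/E: λ₁ = 4.525e-6 m, λ₂ = 2.500e-6 m.
|Δλ| = |4.525e-6 − 2.500e-6| = 2.03e-6 m = 2.03 μm.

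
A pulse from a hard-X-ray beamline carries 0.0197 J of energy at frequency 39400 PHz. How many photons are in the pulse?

7.55 × 10^11 photons

Per-photon energy: E = 2.611 × 10^-14 J (from frequency = 39400 PHz).
N = E_total / E_photon = 0.0197 J / 2.611 × 10^-14 J = 7.55 × 10^11.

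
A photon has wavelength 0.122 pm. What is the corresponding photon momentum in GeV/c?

Take h = 6.62607015 × 10^-34 J·s, c = 2.99792458 × 10^8 m/s, 1 eV = 1.602176634 × 10^-19 J.
First convert: λ = 0.122 pm = 1.22 × 10^-13 m.
Apply p = h/λ: p = 5.431 × 10^-21 kg·m/s.
Converting to GeV/c: p = 0.01016 GeV/c ≈ 0.0102 GeV/c.

0.0102 GeV/c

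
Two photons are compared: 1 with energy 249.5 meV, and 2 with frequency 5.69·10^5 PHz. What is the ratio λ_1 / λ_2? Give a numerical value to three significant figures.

9.43·10^6

λ_1 = 4.969·10^-6 m (from energy = 249.5 meV, via λ = hc/E).
λ_2 = 5.269·10^-13 m (from frequency = 5.69·10^5 PHz, via λ = c/f).
Ratio = 4.969·10^-6 / 5.269·10^-13 = 9.43·10^6.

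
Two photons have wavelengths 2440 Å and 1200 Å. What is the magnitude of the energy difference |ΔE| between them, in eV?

Using E = hc/λ: E₁ = 8.141 × 10^-19 J, E₂ = 1.655 × 10^-18 J.
|ΔE| = |8.141 × 10^-19 − 1.655 × 10^-18| = 8.41 × 10^-19 J = 5.25 eV.

5.25 eV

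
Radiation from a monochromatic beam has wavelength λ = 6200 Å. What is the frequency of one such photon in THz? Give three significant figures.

Use c = 2.99792458 × 10^8 m/s.
In SI units: λ = 6200 Å = 6.2 × 10^-7 m.
Apply f = c/λ: f = 4.835 × 10^14 Hz.
Converting to THz: f = 483.5 THz ≈ 484 THz.

484 THz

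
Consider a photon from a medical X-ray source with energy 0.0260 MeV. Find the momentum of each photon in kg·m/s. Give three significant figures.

(c = 2.99792458e8 m/s, 1 eV = 1.602176634e-19 J.)
In SI units: E = 0.0260 MeV = 4.1657e-15 J.
The photon relation is p = E/c, giving p = 1.390e-23 kg·m/s.
So p ≈ 1.39e-23 kg·m/s.

1.39e-23 kg·m/s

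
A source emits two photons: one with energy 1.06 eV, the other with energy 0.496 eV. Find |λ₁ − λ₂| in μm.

1.33 μm

Using λ = hc/E: λ₁ = 1.170e-6 m, λ₂ = 2.500e-6 m.
|Δλ| = |1.170e-6 − 2.500e-6| = 1.33e-6 m = 1.33 μm.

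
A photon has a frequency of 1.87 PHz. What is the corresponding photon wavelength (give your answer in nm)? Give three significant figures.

160 nm

Take c = 2.99792458 × 10^8 m/s.
First convert: f = 1.87 PHz = 1.87 × 10^15 Hz.
The photon relation is λ = c/f, giving λ = 1.603 × 10^-7 m.
Converting to nm: λ = 160.3 nm ≈ 160 nm.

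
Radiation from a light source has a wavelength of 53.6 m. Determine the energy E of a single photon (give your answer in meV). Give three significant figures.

2.31e-5 meV

Use h = 6.62607015e-34 J·s, c = 2.99792458e8 m/s, 1 eV = 1.602176634e-19 J.
For a photon E = hc/λ, so E = 3.706e-27 J.
Converting to meV: E = 2.313e-5 meV ≈ 2.31e-5 meV.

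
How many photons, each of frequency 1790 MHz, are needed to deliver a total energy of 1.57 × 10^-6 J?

1.32 × 10^18 photons

Per-photon energy: E = 1.186 × 10^-24 J (from frequency = 1790 MHz).
N = E_total / E_photon = 1.57 × 10^-6 J / 1.186 × 10^-24 J = 1.32 × 10^18.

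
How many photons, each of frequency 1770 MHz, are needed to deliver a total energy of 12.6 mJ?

1.07 × 10^22 photons

Per-photon energy: E = 1.173 × 10^-24 J (from frequency = 1770 MHz).
N = E_total / E_photon = 0.0126 J / 1.173 × 10^-24 J = 1.07 × 10^22.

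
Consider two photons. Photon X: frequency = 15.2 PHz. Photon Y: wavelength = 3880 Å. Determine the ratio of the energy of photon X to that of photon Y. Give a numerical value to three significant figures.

19.7

E_X = 1.007 × 10^-17 J (from frequency = 15.2 PHz, via E = hf).
E_Y = 5.120 × 10^-19 J (from wavelength = 3880 Å, via E = hc/λ).
Ratio = 1.007 × 10^-17 / 5.120 × 10^-19 = 19.7.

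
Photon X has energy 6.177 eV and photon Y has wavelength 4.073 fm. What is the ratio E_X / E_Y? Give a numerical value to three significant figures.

2.03 × 10^-8

E_X = 9.897 × 10^-19 J (from energy = 6.177 eV, via E given directly).
E_Y = 4.877 × 10^-11 J (from wavelength = 4.073 fm, via E = hc/λ).
Ratio = 9.897 × 10^-19 / 4.877 × 10^-11 = 2.03 × 10^-8.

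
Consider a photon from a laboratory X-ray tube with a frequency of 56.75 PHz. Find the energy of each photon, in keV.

(h = 6.62607015 × 10^-34 J·s, 1 eV = 1.602176634 × 10^-19 J.)
In SI units: f = 56.75 PHz = 5.675 × 10^16 Hz.
Since E = hf for a photon, E = 3.760 × 10^-17 J.
Converting to keV: E = 0.2347 keV ≈ 0.235 keV.

0.235 keV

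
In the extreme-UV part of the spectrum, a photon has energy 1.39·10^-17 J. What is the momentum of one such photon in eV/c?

Use c = 2.99792458·10^8 m/s, 1 eV = 1.602176634·10^-19 J.
Apply p = E/c: p = 4.637·10^-26 kg·m/s.
Converting to eV/c: p = 86.76 eV/c ≈ 86.8 eV/c.

86.8 eV/c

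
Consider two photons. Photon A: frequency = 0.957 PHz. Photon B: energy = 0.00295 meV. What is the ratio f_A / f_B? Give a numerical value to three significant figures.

f_A = 9.570e14 Hz (from frequency = 0.957 PHz, via f given directly).
f_B = 7.133e8 Hz (from energy = 0.00295 meV, via f = E/h).
Ratio = 9.570e14 / 7.133e8 = 1.34e6.

1.34e6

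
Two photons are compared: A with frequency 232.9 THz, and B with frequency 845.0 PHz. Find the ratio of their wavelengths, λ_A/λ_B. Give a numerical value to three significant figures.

3630

λ_A = 1.287 × 10^-6 m (from frequency = 232.9 THz, via λ = c/f).
λ_B = 3.548 × 10^-10 m (from frequency = 845.0 PHz, via λ = c/f).
Ratio = 1.287 × 10^-6 / 3.548 × 10^-10 = 3630.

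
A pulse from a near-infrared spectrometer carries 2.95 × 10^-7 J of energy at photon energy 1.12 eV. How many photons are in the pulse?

1.64 × 10^12 photons

Per-photon energy: E = 1.794 × 10^-19 J (from energy = 1.12 eV).
N = E_total / E_photon = 2.95 × 10^-7 J / 1.794 × 10^-19 J = 1.64 × 10^12.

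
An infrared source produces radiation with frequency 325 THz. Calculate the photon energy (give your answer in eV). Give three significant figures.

(h = 6.62607015e-34 J·s, 1 eV = 1.602176634e-19 J.)
First convert: f = 325 THz = 3.25e14 Hz.
Since E = hf for a photon, E = 2.153e-19 J.
Converting to eV: E = 1.344 eV ≈ 1.34 eV.

1.34 eV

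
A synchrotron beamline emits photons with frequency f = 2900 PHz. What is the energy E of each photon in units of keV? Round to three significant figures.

12.0 keV

(h = 6.62607015e-34 J·s, 1 eV = 1.602176634e-19 J.)
Convert to SI: f = 2900 PHz = 2.9e18 Hz.
Apply E = hf: E = 1.922e-15 J.
Converting to keV: E = 11.99 keV ≈ 12.0 keV.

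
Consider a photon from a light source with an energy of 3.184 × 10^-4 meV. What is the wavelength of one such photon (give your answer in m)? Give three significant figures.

Take h = 6.62607015 × 10^-34 J·s, c = 2.99792458 × 10^8 m/s, 1 eV = 1.602176634 × 10^-19 J.
First convert: E = 3.184 × 10^-4 meV = 5.1013 × 10^-26 J.
Since λ = hc/E for a photon, λ = 3.894 m.
So λ ≈ 3.89 m.

3.89 m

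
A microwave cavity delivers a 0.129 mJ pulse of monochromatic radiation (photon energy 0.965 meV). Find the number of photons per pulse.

8.34e17 photons

Per-photon energy: E = 1.546e-22 J (from energy = 0.965 meV).
N = E_total / E_photon = 1.29e-4 J / 1.546e-22 J = 8.34e17.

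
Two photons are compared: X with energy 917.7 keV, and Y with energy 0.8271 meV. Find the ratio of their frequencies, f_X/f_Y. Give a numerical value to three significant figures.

f_X = 2.219 × 10^20 Hz (from energy = 917.7 keV, via f = E/h).
f_Y = 2.000 × 10^11 Hz (from energy = 0.8271 meV, via f = E/h).
Ratio = 2.219 × 10^20 / 2.000 × 10^11 = 1.11 × 10^9.

1.11 × 10^9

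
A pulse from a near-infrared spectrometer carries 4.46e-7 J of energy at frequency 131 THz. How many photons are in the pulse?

5.14e12 photons

Per-photon energy: E = 8.680e-20 J (from frequency = 131 THz).
N = E_total / E_photon = 4.46e-7 J / 8.680e-20 J = 5.14e12.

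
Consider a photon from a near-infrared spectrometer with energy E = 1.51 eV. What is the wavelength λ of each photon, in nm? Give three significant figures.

Take h = 6.62607015 × 10^-34 J·s, c = 2.99792458 × 10^8 m/s, 1 eV = 1.602176634 × 10^-19 J.
First convert: E = 1.51 eV = 2.4193 × 10^-19 J.
Since λ = hc/E for a photon, λ = 8.211 × 10^-7 m.
Converting to nm: λ = 821.1 nm ≈ 821 nm.

821 nm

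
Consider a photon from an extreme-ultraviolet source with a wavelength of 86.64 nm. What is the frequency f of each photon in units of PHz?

Take c = 2.99792458e8 m/s.
Convert to SI: λ = 86.64 nm = 8.664e-8 m.
The photon relation is f = c/λ, giving f = 3.460e15 Hz.
Converting to PHz: f = 3.460 PHz ≈ 3.46 PHz.

3.46 PHz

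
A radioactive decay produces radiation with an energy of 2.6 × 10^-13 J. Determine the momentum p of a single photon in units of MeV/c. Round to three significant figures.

(c = 2.99792458 × 10^8 m/s, 1 eV = 1.602176634 × 10^-19 J.)
Apply p = E/c: p = 8.673 × 10^-22 kg·m/s.
Converting to MeV/c: p = 1.623 MeV/c ≈ 1.62 MeV/c.

1.62 MeV/c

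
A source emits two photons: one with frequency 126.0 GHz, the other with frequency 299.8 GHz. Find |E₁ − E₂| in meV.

0.719 meV

Using E = hf: E₁ = 8.3488·10^-23 J, E₂ = 1.9865·10^-22 J.
|ΔE| = |8.3488·10^-23 − 1.9865·10^-22| = 1.15·10^-22 J = 0.719 meV.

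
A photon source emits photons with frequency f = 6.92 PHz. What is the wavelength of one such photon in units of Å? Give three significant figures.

433 Å

Use c = 2.99792458 × 10^8 m/s.
Convert to SI: f = 6.92 PHz = 6.92 × 10^15 Hz.
For a photon λ = c/f, so λ = 4.332 × 10^-8 m.
Converting to Å: λ = 433.2 Å ≈ 433 Å.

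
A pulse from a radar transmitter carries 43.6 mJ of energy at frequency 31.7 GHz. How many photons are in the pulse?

Per-photon energy: E = 2.100e-23 J (from frequency = 31.7 GHz).
N = E_total / E_photon = 0.0436 J / 2.100e-23 J = 2.08e21.

2.08e21 photons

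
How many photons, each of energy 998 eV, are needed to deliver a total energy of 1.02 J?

6.38 × 10^15 photons

Per-photon energy: E = 1.599 × 10^-16 J (from energy = 998 eV).
N = E_total / E_photon = 1.02 J / 1.599 × 10^-16 J = 6.38 × 10^15.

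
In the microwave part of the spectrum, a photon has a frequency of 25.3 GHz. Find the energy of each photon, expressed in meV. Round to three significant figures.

(h = 6.62607015e-34 J·s, 1 eV = 1.602176634e-19 J.)
Convert to SI: f = 25.3 GHz = 2.53e10 Hz.
Apply E = hf: E = 1.676e-23 J.
Converting to meV: E = 0.1046 meV ≈ 0.105 meV.

0.105 meV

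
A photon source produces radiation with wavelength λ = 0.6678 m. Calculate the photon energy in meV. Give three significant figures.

For a photon E = hc/λ, so E = 2.975e-25 J.
Converting to meV: E = 0.001857 meV ≈ 1.86e-3 meV.

1.86e-3 meV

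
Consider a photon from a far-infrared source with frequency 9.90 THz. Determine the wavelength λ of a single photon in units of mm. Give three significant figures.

0.0303 mm

Convert to SI: f = 9.90 THz = 9.90e12 Hz.
Apply λ = c/f: λ = 3.028e-5 m.
Converting to mm: λ = 0.03028 mm ≈ 0.0303 mm.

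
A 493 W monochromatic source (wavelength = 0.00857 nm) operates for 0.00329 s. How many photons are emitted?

7.00e13 photons

Total energy: E_total = P·t = 493 × 0.00329 = 1.622 J.
Per-photon energy: E = 2.318e-14 J.
N = E_total / E_photon = 7.00e13.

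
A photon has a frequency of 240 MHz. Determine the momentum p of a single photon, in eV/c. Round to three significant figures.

9.93e-7 eV/c

In SI units: f = 240 MHz = 2.4e8 Hz.
Since p = hf/c for a photon, p = 5.305e-34 kg·m/s.
Converting to eV/c: p = 9.926e-7 eV/c ≈ 9.93e-7 eV/c.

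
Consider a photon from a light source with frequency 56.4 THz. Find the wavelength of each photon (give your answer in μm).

5.32 μm

Use c = 2.99792458 × 10^8 m/s.
In SI units: f = 56.4 THz = 5.64 × 10^13 Hz.
Apply λ = c/f: λ = 5.315 × 10^-6 m.
Converting to μm: λ = 5.315 μm ≈ 5.32 μm.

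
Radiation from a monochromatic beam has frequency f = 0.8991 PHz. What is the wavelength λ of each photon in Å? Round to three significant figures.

3330 Å

Take c = 2.99792458e8 m/s.
In SI units: f = 0.8991 PHz = 8.991e14 Hz.
The photon relation is λ = c/f, giving λ = 3.334e-7 m.
Converting to Å: λ = 3334 Å ≈ 3330 Å.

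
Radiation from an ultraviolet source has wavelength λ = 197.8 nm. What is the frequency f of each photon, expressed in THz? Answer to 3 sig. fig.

1520 THz

Use c = 2.99792458e8 m/s.
Convert to SI: λ = 197.8 nm = 1.978e-7 m.
The photon relation is f = c/λ, giving f = 1.516e15 Hz.
Converting to THz: f = 1516 THz ≈ 1520 THz.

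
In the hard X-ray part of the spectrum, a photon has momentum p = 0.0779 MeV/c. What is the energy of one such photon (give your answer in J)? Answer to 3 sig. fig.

Convert to SI: p = 0.0779 MeV/c = 4.1632e-23 kg·m/s.
The photon relation is E = pc, giving E = 1.248e-14 J.
So E ≈ 1.25e-14 J.

1.25e-14 J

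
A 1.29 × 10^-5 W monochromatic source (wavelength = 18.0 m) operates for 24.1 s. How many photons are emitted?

2.82 × 10^22 photons

Total energy: E_total = P·t = 1.29 × 10^-5 × 24.1 = 3.109 × 10^-4 J.
Per-photon energy: E = 1.104 × 10^-26 J.
N = E_total / E_photon = 2.82 × 10^22.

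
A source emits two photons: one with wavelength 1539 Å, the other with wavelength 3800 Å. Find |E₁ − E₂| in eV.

4.79 eV

Using E = hc/λ: E₁ = 1.2907 × 10^-18 J, E₂ = 5.2275 × 10^-19 J.
|ΔE| = |1.2907 × 10^-18 − 5.2275 × 10^-19| = 7.68 × 10^-19 J = 4.79 eV.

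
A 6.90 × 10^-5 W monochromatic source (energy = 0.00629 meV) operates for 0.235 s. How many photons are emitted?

Total energy: E_total = P·t = 6.90 × 10^-5 × 0.235 = 1.621 × 10^-5 J.
Per-photon energy: E = 1.008 × 10^-24 J.
N = E_total / E_photon = 1.61 × 10^19.

1.61 × 10^19 photons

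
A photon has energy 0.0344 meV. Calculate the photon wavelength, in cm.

3.60 cm

Use h = 6.62607015 × 10^-34 J·s, c = 2.99792458 × 10^8 m/s, 1 eV = 1.602176634 × 10^-19 J.
In SI units: E = 0.0344 meV = 5.5115 × 10^-24 J.
For a photon λ = hc/E, so λ = 0.03604 m.
Converting to cm: λ = 3.604 cm ≈ 3.60 cm.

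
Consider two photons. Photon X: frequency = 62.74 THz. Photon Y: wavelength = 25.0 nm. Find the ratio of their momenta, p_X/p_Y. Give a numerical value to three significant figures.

p_X = 1.387e-28 kg·m/s (from frequency = 62.74 THz, via p = hf/c).
p_Y = 2.650e-26 kg·m/s (from wavelength = 25.0 nm, via p = h/λ).
Ratio = 1.387e-28 / 2.650e-26 = 5.23e-3.

5.23e-3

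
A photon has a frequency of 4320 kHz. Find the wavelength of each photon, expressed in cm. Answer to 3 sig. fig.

In SI units: f = 4320 kHz = 4.32e6 Hz.
The photon relation is λ = c/f, giving λ = 69.40 m.
Converting to cm: λ = 6940 cm ≈ 6940 cm.

6940 cm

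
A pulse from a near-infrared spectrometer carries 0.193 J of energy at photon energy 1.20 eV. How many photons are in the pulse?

1.00·10^18 photons

Per-photon energy: E = 1.923·10^-19 J (from energy = 1.20 eV).
N = E_total / E_photon = 0.193 J / 1.923·10^-19 J = 1.00·10^18.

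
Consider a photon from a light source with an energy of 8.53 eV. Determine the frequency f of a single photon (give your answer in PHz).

First convert: E = 8.53 eV = 1.3667e-18 J.
Since f = E/h for a photon, f = 2.063e15 Hz.
Converting to PHz: f = 2.063 PHz ≈ 2.06 PHz.

2.06 PHz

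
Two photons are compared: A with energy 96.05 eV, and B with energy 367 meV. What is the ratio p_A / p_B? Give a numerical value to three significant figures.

p_A = 5.133·10^-26 kg·m/s (from energy = 96.05 eV, via p = E/c).
p_B = 1.961·10^-28 kg·m/s (from energy = 367 meV, via p = E/c).
Ratio = 5.133·10^-26 / 1.961·10^-28 = 262.

262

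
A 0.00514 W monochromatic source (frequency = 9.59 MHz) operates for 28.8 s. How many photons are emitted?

Total energy: E_total = P·t = 0.00514 × 28.8 = 0.1480 J.
Per-photon energy: E = 6.354 × 10^-27 J.
N = E_total / E_photon = 2.33 × 10^25.

2.33 × 10^25 photons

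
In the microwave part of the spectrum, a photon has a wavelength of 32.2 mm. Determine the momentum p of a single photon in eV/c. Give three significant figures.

3.85 × 10^-5 eV/c

First convert: λ = 32.2 mm = 0.0322 m.
Since p = h/λ for a photon, p = 2.058 × 10^-32 kg·m/s.
Converting to eV/c: p = 3.850 × 10^-5 eV/c ≈ 3.85 × 10^-5 eV/c.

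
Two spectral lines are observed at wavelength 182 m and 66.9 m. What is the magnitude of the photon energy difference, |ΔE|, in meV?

Using E = hc/λ: E₁ = 1.091 × 10^-27 J, E₂ = 2.969 × 10^-27 J.
|ΔE| = |1.091 × 10^-27 − 2.969 × 10^-27| = 1.88 × 10^-27 J = 1.17 × 10^-5 meV.

1.17 × 10^-5 meV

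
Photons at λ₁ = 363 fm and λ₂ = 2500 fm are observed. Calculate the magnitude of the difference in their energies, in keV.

2920 keV

Using E = hc/λ: E₁ = 5.472 × 10^-13 J, E₂ = 7.946 × 10^-14 J.
|ΔE| = |5.472 × 10^-13 − 7.946 × 10^-14| = 4.68 × 10^-13 J = 2920 keV.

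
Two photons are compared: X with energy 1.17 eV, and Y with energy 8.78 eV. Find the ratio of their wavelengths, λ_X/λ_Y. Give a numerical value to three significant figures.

λ_X = 1.060·10^-6 m (from energy = 1.17 eV, via λ = hc/E).
λ_Y = 1.412·10^-7 m (from energy = 8.78 eV, via λ = hc/E).
Ratio = 1.060·10^-6 / 1.412·10^-7 = 7.50.

7.50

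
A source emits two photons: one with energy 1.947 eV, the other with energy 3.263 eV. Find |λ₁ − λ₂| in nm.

257 nm

Using λ = hc/E: λ₁ = 6.3680 × 10^-7 m, λ₂ = 3.7997 × 10^-7 m.
|Δλ| = |6.3680 × 10^-7 − 3.7997 × 10^-7| = 2.57 × 10^-7 m = 257 nm.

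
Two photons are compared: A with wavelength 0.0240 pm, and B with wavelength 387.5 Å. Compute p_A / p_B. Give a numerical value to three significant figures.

1.61e6

p_A = 2.761e-20 kg·m/s (from wavelength = 0.0240 pm, via p = h/λ).
p_B = 1.710e-26 kg·m/s (from wavelength = 387.5 Å, via p = h/λ).
Ratio = 2.761e-20 / 1.710e-26 = 1.61e6.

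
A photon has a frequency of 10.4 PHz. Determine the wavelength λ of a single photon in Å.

288 Å

In SI units: f = 10.4 PHz = 1.04 × 10^16 Hz.
Since λ = c/f for a photon, λ = 2.883 × 10^-8 m.
Converting to Å: λ = 288.3 Å ≈ 288 Å.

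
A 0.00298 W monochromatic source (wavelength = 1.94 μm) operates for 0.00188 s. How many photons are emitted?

Total energy: E_total = P·t = 0.00298 × 0.00188 = 5.602e-6 J.
Per-photon energy: E = 1.024e-19 J.
N = E_total / E_photon = 5.47e13.

5.47e13 photons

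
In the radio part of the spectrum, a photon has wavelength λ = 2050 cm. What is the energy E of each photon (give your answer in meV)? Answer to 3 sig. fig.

6.05e-5 meV

In SI units: λ = 2050 cm = 20.5 m.
The photon relation is E = hc/λ, giving E = 9.690e-27 J.
Converting to meV: E = 6.048e-5 meV ≈ 6.05e-5 meV.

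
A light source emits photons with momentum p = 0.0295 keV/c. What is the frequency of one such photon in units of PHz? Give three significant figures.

Take h = 6.62607015 × 10^-34 J·s, c = 2.99792458 × 10^8 m/s, 1 eV = 1.602176634 × 10^-19 J.
Convert to SI: p = 0.0295 keV/c = 1.5766 × 10^-26 kg·m/s.
For a photon f = pc/h, so f = 7.133 × 10^15 Hz.
Converting to PHz: f = 7.133 PHz ≈ 7.13 PHz.

7.13 PHz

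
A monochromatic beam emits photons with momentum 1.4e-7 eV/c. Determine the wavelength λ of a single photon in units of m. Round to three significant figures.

Use h = 6.62607015e-34 J·s, c = 2.99792458e8 m/s, 1 eV = 1.602176634e-19 J.
In SI units: p = 1.4e-7 eV/c = 7.4820e-35 kg·m/s.
The photon relation is λ = h/p, giving λ = 8.856 m.
So λ ≈ 8.86 m.

8.86 m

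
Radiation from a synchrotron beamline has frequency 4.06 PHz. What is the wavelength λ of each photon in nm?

73.8 nm

Convert to SI: f = 4.06 PHz = 4.06·10^15 Hz.
For a photon λ = c/f, so λ = 7.384·10^-8 m.
Converting to nm: λ = 73.84 nm ≈ 73.8 nm.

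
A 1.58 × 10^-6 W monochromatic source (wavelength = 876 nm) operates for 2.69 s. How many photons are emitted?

Total energy: E_total = P·t = 1.58 × 10^-6 × 2.69 = 4.250 × 10^-6 J.
Per-photon energy: E = 2.268 × 10^-19 J.
N = E_total / E_photon = 1.87 × 10^13.

1.87 × 10^13 photons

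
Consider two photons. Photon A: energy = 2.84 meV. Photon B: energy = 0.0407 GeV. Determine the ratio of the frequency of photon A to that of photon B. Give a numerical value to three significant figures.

f_A = 6.867e11 Hz (from energy = 2.84 meV, via f = E/h).
f_B = 9.841e21 Hz (from energy = 0.0407 GeV, via f = E/h).
Ratio = 6.867e11 / 9.841e21 = 6.98e-11.

6.98e-11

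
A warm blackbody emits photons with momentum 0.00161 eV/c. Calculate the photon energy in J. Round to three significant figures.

2.58·10^-22 J

First convert: p = 0.00161 eV/c = 8.6043·10^-31 kg·m/s.
Since E = pc for a photon, E = 2.580·10^-22 J.
So E ≈ 2.58·10^-22 J.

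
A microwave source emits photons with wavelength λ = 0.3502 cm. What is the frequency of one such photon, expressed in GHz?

First convert: λ = 0.3502 cm = 0.003502 m.
Apply f = c/λ: f = 8.561 × 10^10 Hz.
Converting to GHz: f = 85.61 GHz ≈ 85.6 GHz.

85.6 GHz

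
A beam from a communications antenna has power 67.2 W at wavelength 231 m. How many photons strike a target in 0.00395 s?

3.09e26 photons

Total energy: E_total = P·t = 67.2 × 0.00395 = 0.2654 J.
Per-photon energy: E = 8.599e-28 J.
N = E_total / E_photon = 3.09e26.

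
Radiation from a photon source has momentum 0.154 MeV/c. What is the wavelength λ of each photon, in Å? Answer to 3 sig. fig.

0.0805 Å

Convert to SI: p = 0.154 MeV/c = 8.2302e-23 kg·m/s.
For a photon λ = h/p, so λ = 8.051e-12 m.
Converting to Å: λ = 0.08051 Å ≈ 0.0805 Å.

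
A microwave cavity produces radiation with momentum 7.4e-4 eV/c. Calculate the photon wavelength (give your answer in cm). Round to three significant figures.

0.168 cm

(h = 6.62607015e-34 J·s, c = 2.99792458e8 m/s, 1 eV = 1.602176634e-19 J.)
In SI units: p = 7.4e-4 eV/c = 3.9548e-31 kg·m/s.
Apply λ = h/p: λ = 0.001675 m.
Converting to cm: λ = 0.1675 cm ≈ 0.168 cm.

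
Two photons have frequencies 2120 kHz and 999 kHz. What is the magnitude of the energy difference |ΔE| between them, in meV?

Using E = hf: E₁ = 1.405e-27 J, E₂ = 6.619e-28 J.
|ΔE| = |1.405e-27 − 6.619e-28| = 7.43e-28 J = 4.64e-6 meV.

4.64e-6 meV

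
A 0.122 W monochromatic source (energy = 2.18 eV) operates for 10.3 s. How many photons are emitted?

3.60e18 photons

Total energy: E_total = P·t = 0.122 × 10.3 = 1.257 J.
Per-photon energy: E = 3.493e-19 J.
N = E_total / E_photon = 3.60e18.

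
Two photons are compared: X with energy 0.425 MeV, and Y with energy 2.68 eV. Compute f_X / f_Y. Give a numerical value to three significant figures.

1.59e5

f_X = 1.028e20 Hz (from energy = 0.425 MeV, via f = E/h).
f_Y = 6.480e14 Hz (from energy = 2.68 eV, via f = E/h).
Ratio = 1.028e20 / 6.480e14 = 1.59e5.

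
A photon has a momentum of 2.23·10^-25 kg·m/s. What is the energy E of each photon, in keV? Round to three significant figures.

0.417 keV

(c = 2.99792458·10^8 m/s, 1 eV = 1.602176634·10^-19 J.)
Apply E = pc: E = 6.685·10^-17 J.
Converting to keV: E = 0.4173 keV ≈ 0.417 keV.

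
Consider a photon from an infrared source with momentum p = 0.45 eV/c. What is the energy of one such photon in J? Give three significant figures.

7.21 × 10^-20 J

(c = 2.99792458 × 10^8 m/s, 1 eV = 1.602176634 × 10^-19 J.)
Convert to SI: p = 0.45 eV/c = 2.4049 × 10^-28 kg·m/s.
The photon relation is E = pc, giving E = 7.210 × 10^-20 J.
So E ≈ 7.21 × 10^-20 J.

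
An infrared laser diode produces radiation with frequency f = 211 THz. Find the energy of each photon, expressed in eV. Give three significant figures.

0.873 eV

Use h = 6.62607015e-34 J·s, 1 eV = 1.602176634e-19 J.
First convert: f = 211 THz = 2.11e14 Hz.
The photon relation is E = hf, giving E = 1.398e-19 J.
Converting to eV: E = 0.8726 eV ≈ 0.873 eV.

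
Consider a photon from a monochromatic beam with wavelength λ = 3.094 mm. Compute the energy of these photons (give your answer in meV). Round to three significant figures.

0.401 meV

First convert: λ = 3.094 mm = 0.003094 m.
Apply E = hc/λ: E = 6.420e-23 J.
Converting to meV: E = 0.4007 meV ≈ 0.401 meV.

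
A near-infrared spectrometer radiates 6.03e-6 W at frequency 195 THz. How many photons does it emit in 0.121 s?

Total energy: E_total = P·t = 6.03e-6 × 0.121 = 7.296e-7 J.
Per-photon energy: E = 1.292e-19 J.
N = E_total / E_photon = 5.65e12.

5.65e12 photons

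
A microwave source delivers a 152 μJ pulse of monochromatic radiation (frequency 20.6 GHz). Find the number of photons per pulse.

Per-photon energy: E = 1.365e-23 J (from frequency = 20.6 GHz).
N = E_total / E_photon = 1.52e-4 J / 1.365e-23 J = 1.11e19.

1.11e19 photons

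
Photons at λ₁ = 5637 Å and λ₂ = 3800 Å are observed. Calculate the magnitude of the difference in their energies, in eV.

Using E = hc/λ: E₁ = 3.5239e-19 J, E₂ = 5.2275e-19 J.
|ΔE| = |3.5239e-19 − 5.2275e-19| = 1.70e-19 J = 1.06 eV.

1.06 eV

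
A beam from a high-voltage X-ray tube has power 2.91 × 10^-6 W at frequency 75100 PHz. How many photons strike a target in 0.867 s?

5.07 × 10^7 photons

Total energy: E_total = P·t = 2.91 × 10^-6 × 0.867 = 2.523 × 10^-6 J.
Per-photon energy: E = 4.976 × 10^-14 J.
N = E_total / E_photon = 5.07 × 10^7.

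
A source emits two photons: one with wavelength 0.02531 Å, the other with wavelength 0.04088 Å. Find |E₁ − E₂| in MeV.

Using E = hc/λ: E₁ = 7.8485e-14 J, E₂ = 4.8592e-14 J.
|ΔE| = |7.8485e-14 − 4.8592e-14| = 2.99e-14 J = 0.187 MeV.

0.187 MeV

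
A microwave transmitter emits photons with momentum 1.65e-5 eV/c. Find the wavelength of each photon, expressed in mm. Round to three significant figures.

Use h = 6.62607015e-34 J·s, c = 2.99792458e8 m/s, 1 eV = 1.602176634e-19 J.
First convert: p = 1.65e-5 eV/c = 8.8181e-33 kg·m/s.
Apply λ = h/p: λ = 0.07514 m.
Converting to mm: λ = 75.14 mm ≈ 75.1 mm.

75.1 mm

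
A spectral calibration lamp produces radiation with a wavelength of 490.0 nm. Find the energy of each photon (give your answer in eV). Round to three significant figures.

(h = 6.62607015 × 10^-34 J·s, c = 2.99792458 × 10^8 m/s, 1 eV = 1.602176634 × 10^-19 J.)
In SI units: λ = 490.0 nm = 4.900 × 10^-7 m.
For a photon E = hc/λ, so E = 4.054 × 10^-19 J.
Converting to eV: E = 2.530 eV ≈ 2.53 eV.

2.53 eV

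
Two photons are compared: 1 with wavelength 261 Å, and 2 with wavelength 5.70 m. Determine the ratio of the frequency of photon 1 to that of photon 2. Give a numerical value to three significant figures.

f_1 = 1.149e16 Hz (from wavelength = 261 Å, via f = c/λ).
f_2 = 5.260e7 Hz (from wavelength = 5.70 m, via f = c/λ).
Ratio = 1.149e16 / 5.260e7 = 2.18e8.

2.18e8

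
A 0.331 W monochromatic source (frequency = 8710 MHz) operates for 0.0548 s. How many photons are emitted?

3.14e21 photons

Total energy: E_total = P·t = 0.331 × 0.0548 = 0.01814 J.
Per-photon energy: E = 5.771e-24 J.
N = E_total / E_photon = 3.14e21.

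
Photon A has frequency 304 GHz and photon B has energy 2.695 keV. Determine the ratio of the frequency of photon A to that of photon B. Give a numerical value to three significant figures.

4.67 × 10^-7

f_A = 3.040 × 10^11 Hz (from frequency = 304 GHz, via f given directly).
f_B = 6.516 × 10^17 Hz (from energy = 2.695 keV, via f = E/h).
Ratio = 3.040 × 10^11 / 6.516 × 10^17 = 4.67 × 10^-7.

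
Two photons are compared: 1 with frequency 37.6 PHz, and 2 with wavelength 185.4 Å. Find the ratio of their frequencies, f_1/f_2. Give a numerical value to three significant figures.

f_1 = 3.760e16 Hz (from frequency = 37.6 PHz, via f given directly).
f_2 = 1.617e16 Hz (from wavelength = 185.4 Å, via f = c/λ).
Ratio = 3.760e16 / 1.617e16 = 2.33.

2.33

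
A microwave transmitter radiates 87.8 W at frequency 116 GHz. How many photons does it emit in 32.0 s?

3.66 × 10^25 photons

Total energy: E_total = P·t = 87.8 × 32.0 = 2810 J.
Per-photon energy: E = 7.686 × 10^-23 J.
N = E_total / E_photon = 3.66 × 10^25.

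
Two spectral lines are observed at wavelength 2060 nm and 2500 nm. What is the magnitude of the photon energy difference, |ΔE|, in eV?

Using E = hc/λ: E₁ = 9.643e-20 J, E₂ = 7.946e-20 J.
|ΔE| = |9.643e-20 − 7.946e-20| = 1.70e-20 J = 0.106 eV.

0.106 eV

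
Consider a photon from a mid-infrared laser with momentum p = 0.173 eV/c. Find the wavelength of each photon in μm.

7.17 μm

Use h = 6.62607015 × 10^-34 J·s, c = 2.99792458 × 10^8 m/s, 1 eV = 1.602176634 × 10^-19 J.
Convert to SI: p = 0.173 eV/c = 9.2456 × 10^-29 kg·m/s.
Since λ = h/p for a photon, λ = 7.167 × 10^-6 m.
Converting to μm: λ = 7.167 μm ≈ 7.17 μm.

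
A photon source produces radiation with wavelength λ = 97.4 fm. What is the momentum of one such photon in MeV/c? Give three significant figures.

Use h = 6.62607015 × 10^-34 J·s, c = 2.99792458 × 10^8 m/s, 1 eV = 1.602176634 × 10^-19 J.
In SI units: λ = 97.4 fm = 9.74 × 10^-14 m.
For a photon p = h/λ, so p = 6.803 × 10^-21 kg·m/s.
Converting to MeV/c: p = 12.73 MeV/c ≈ 12.7 MeV/c.

12.7 MeV/c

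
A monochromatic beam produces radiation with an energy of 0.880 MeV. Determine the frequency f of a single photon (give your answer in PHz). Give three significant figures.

2.13 × 10^5 PHz

Convert to SI: E = 0.880 MeV = 1.4099 × 10^-13 J.
The photon relation is f = E/h, giving f = 2.128 × 10^20 Hz.
Converting to PHz: f = 212800 PHz ≈ 2.13 × 10^5 PHz.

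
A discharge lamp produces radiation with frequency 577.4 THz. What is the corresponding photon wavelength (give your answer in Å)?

5190 Å

Use c = 2.99792458e8 m/s.
First convert: f = 577.4 THz = 5.774e14 Hz.
The photon relation is λ = c/f, giving λ = 5.192e-7 m.
Converting to Å: λ = 5192 Å ≈ 5190 Å.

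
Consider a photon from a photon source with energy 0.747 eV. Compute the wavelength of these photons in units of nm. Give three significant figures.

In SI units: E = 0.747 eV = 1.1968 × 10^-19 J.
Since λ = hc/E for a photon, λ = 1.660 × 10^-6 m.
Converting to nm: λ = 1660 nm ≈ 1660 nm.

1660 nm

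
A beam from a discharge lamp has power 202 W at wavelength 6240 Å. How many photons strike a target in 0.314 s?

1.99e20 photons

Total energy: E_total = P·t = 202 × 0.314 = 63.43 J.
Per-photon energy: E = 3.183e-19 J.
N = E_total / E_photon = 1.99e20.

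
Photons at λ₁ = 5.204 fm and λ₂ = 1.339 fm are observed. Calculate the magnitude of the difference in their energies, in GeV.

0.688 GeV

Using E = hc/λ: E₁ = 3.8172 × 10^-11 J, E₂ = 1.4835 × 10^-10 J.
|ΔE| = |3.8172 × 10^-11 − 1.4835 × 10^-10| = 1.10 × 10^-10 J = 0.688 GeV.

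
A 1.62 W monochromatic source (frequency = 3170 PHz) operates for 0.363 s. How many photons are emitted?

2.80 × 10^14 photons

Total energy: E_total = P·t = 1.62 × 0.363 = 0.5881 J.
Per-photon energy: E = 2.100 × 10^-15 J.
N = E_total / E_photon = 2.80 × 10^14.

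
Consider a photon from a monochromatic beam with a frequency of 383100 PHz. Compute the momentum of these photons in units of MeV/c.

1.58 MeV/c

Convert to SI: f = 383100 PHz = 3.831e20 Hz.
The photon relation is p = hf/c, giving p = 8.467e-22 kg·m/s.
Converting to MeV/c: p = 1.584 MeV/c ≈ 1.58 MeV/c.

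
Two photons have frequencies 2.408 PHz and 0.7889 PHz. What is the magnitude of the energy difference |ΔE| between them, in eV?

Using E = hf: E₁ = 1.5956e-18 J, E₂ = 5.2273e-19 J.
|ΔE| = |1.5956e-18 − 5.2273e-19| = 1.07e-18 J = 6.70 eV.

6.70 eV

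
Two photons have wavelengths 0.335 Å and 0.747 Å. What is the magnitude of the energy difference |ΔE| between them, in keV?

20.4 keV

Using E = hc/λ: E₁ = 5.930e-15 J, E₂ = 2.659e-15 J.
|ΔE| = |5.930e-15 − 2.659e-15| = 3.27e-15 J = 20.4 keV.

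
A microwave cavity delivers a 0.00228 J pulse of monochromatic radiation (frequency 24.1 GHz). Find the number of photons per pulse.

1.43·10^20 photons

Per-photon energy: E = 1.597·10^-23 J (from frequency = 24.1 GHz).
N = E_total / E_photon = 0.00228 J / 1.597·10^-23 J = 1.43·10^20.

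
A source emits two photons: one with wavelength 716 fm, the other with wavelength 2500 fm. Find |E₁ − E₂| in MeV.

1.24 MeV

Using E = hc/λ: E₁ = 2.774 × 10^-13 J, E₂ = 7.946 × 10^-14 J.
|ΔE| = |2.774 × 10^-13 − 7.946 × 10^-14| = 1.98 × 10^-13 J = 1.24 MeV.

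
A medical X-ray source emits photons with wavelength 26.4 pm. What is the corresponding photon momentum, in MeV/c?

In SI units: λ = 26.4 pm = 2.64 × 10^-11 m.
Since p = h/λ for a photon, p = 2.510 × 10^-23 kg·m/s.
Converting to MeV/c: p = 0.04696 MeV/c ≈ 0.0470 MeV/c.

0.0470 MeV/c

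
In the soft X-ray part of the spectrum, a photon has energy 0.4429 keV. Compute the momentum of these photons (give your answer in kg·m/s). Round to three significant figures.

(c = 2.99792458e8 m/s, 1 eV = 1.602176634e-19 J.)
Convert to SI: E = 0.4429 keV = 7.0960e-17 J.
Apply p = E/c: p = 2.367e-25 kg·m/s.
So p ≈ 2.37e-25 kg·m/s.

2.37e-25 kg·m/s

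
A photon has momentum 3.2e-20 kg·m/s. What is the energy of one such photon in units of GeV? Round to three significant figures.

0.0599 GeV

Take c = 2.99792458e8 m/s, 1 eV = 1.602176634e-19 J.
Apply E = pc: E = 9.593e-12 J.
Converting to GeV: E = 0.05988 GeV ≈ 0.0599 GeV.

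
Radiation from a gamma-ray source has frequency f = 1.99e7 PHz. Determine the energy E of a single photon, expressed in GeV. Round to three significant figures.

0.0823 GeV

(h = 6.62607015e-34 J·s, 1 eV = 1.602176634e-19 J.)
Convert to SI: f = 1.99e7 PHz = 1.99e22 Hz.
Since E = hf for a photon, E = 1.319e-11 J.
Converting to GeV: E = 0.08230 GeV ≈ 0.0823 GeV.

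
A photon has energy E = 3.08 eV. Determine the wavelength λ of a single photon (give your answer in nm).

(h = 6.62607015 × 10^-34 J·s, c = 2.99792458 × 10^8 m/s, 1 eV = 1.602176634 × 10^-19 J.)
In SI units: E = 3.08 eV = 4.9347 × 10^-19 J.
Since λ = hc/E for a photon, λ = 4.025 × 10^-7 m.
Converting to nm: λ = 402.5 nm ≈ 403 nm.

403 nm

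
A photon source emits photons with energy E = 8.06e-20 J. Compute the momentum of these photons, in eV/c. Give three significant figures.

Use c = 2.99792458e8 m/s, 1 eV = 1.602176634e-19 J.
The photon relation is p = E/c, giving p = 2.689e-28 kg·m/s.
Converting to eV/c: p = 0.5031 eV/c ≈ 0.503 eV/c.

0.503 eV/c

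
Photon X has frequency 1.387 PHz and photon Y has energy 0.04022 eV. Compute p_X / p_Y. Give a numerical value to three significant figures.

143

p_X = 3.066e-27 kg·m/s (from frequency = 1.387 PHz, via p = hf/c).
p_Y = 2.149e-29 kg·m/s (from energy = 0.04022 eV, via p = E/c).
Ratio = 3.066e-27 / 2.149e-29 = 143.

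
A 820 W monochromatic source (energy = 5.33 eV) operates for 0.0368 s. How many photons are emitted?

3.53e19 photons

Total energy: E_total = P·t = 820 × 0.0368 = 30.18 J.
Per-photon energy: E = 8.540e-19 J.
N = E_total / E_photon = 3.53e19.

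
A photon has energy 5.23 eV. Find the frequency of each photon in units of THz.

Use h = 6.62607015 × 10^-34 J·s, 1 eV = 1.602176634 × 10^-19 J.
Convert to SI: E = 5.23 eV = 8.3794 × 10^-19 J.
Apply f = E/h: f = 1.265 × 10^15 Hz.
Converting to THz: f = 1265 THz ≈ 1260 THz.

1260 THz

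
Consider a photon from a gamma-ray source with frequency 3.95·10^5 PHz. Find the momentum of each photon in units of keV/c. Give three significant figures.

In SI units: f = 3.95·10^5 PHz = 3.95·10^20 Hz.
The photon relation is p = hf/c, giving p = 8.730·10^-22 kg·m/s.
Converting to keV/c: p = 1634 keV/c ≈ 1630 keV/c.

1630 keV/c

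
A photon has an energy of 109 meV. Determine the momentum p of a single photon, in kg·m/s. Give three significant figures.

First convert: E = 109 meV = 1.7464 × 10^-20 J.
For a photon p = E/c, so p = 5.825 × 10^-29 kg·m/s.
So p ≈ 5.83 × 10^-29 kg·m/s.

5.83 × 10^-29 kg·m/s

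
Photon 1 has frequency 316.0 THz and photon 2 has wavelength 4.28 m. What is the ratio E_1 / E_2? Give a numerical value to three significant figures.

E_1 = 2.094 × 10^-19 J (from frequency = 316.0 THz, via E = hf).
E_2 = 4.641 × 10^-26 J (from wavelength = 4.28 m, via E = hc/λ).
Ratio = 2.094 × 10^-19 / 4.641 × 10^-26 = 4.51 × 10^6.

4.51 × 10^6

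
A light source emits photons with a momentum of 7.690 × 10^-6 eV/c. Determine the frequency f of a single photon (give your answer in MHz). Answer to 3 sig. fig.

1860 MHz

Convert to SI: p = 7.690 × 10^-6 eV/c = 4.1098 × 10^-33 kg·m/s.
For a photon f = pc/h, so f = 1.859 × 10^9 Hz.
Converting to MHz: f = 1859 MHz ≈ 1860 MHz.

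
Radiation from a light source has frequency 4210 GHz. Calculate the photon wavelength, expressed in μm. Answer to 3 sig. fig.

Convert to SI: f = 4210 GHz = 4.21 × 10^12 Hz.
For a photon λ = c/f, so λ = 7.121 × 10^-5 m.
Converting to μm: λ = 71.21 μm ≈ 71.2 μm.

71.2 μm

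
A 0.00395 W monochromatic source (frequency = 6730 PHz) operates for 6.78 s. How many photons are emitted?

6.01 × 10^12 photons

Total energy: E_total = P·t = 0.00395 × 6.78 = 0.02678 J.
Per-photon energy: E = 4.459 × 10^-15 J.
N = E_total / E_photon = 6.01 × 10^12.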